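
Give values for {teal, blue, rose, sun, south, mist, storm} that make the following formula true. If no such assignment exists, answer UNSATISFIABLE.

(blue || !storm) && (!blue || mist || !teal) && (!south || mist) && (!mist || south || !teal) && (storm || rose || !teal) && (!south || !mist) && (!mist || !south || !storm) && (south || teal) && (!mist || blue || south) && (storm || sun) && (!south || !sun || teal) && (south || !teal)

UNSATISFIABLE

Case blue = true:
Case mist = true:
Unit clause (!south) forces south = false.
Unit clause (!teal) forces teal = false.
But (teal) is also a unit clause — contradiction.
Backtrack on mist: now try mist = false.
Unit clause (!teal) forces teal = false.
Unit clause (!south) forces south = false.
But (south) is also a unit clause — contradiction.
Neither mist = true nor mist = false works.
Backtrack on blue: now try blue = false.
Unit clause (!storm) forces storm = false.
Unit clause (sun) forces sun = true.
Case south = false:
Unit clause (teal) forces teal = true.
But (!teal) is also a unit clause — contradiction.
Backtrack on south: now try south = true.
Unit clause (mist) forces mist = true.
But (!mist) is also a unit clause — contradiction.
Neither south = true nor south = false works.
Neither blue = true nor blue = false works.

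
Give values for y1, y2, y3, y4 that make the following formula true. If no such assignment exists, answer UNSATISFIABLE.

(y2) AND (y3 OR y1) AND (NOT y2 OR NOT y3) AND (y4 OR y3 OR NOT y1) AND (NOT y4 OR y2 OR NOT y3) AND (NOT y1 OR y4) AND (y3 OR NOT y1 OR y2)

y1: true,  y2: true,  y3: false,  y4: true

(y2) alone gives y2 = true.
(NOT y3) alone gives y3 = false.
(y1) alone gives y1 = true.
(y4) alone gives y4 = true.
This assignment satisfies each clause.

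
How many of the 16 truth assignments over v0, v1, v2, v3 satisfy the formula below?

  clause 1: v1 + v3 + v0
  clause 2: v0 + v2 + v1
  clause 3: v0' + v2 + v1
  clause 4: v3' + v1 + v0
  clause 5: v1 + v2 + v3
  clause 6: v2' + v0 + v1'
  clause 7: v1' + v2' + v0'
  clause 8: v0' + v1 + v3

5

There are 2^4 = 16 truth assignments over (v0, v1, v2, v3).
Split on v1. With v1 = 1, the clauses containing v1 are satisfied and v1' drops from the rest; 4 of the 2^3 = 8 assignments to the other variables satisfy what remains.
With v1 = 0, by the same count on the reduced clause set, 1 assignment works.
Total: 4 + 1 = 5.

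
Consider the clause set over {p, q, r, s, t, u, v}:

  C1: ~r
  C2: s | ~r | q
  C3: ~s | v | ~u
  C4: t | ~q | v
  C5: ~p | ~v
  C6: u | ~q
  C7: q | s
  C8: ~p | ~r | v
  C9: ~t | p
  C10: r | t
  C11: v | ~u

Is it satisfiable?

Yes, satisfiable

The clause (~r) is unit, so r = 0.
The clause (t) is unit, so t = 1.
The clause (p) is unit, so p = 1.
The clause (~v) is unit, so v = 0.
The clause (~u) is unit, so u = 0.
The clause (~q) is unit, so q = 0.
The clause (s) is unit, so s = 1.
This assignment satisfies each clause.
A satisfying assignment: p: 1, q: 0, r: 0, s: 1, t: 1, u: 0, v: 0.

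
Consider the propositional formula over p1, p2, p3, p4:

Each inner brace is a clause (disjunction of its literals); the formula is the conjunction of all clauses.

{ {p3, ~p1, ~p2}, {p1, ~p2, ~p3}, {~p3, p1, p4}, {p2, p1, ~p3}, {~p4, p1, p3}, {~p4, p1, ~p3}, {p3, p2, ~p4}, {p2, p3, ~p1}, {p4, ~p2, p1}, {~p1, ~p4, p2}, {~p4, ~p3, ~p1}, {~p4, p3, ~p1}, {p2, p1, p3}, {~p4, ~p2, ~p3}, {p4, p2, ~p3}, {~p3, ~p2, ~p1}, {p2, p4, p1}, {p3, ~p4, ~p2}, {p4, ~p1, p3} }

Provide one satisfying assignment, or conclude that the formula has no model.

Suppose p3 = 1.
Suppose p1 = 1.
The clause (~p4) is unit, so p4 = 0.
The clause (p2) is unit, so p2 = 1.
That conflicts with the unit clause (~p2).
That branch fails; take p1 = 0 instead.
The clause (~p2) is unit, so p2 = 0.
That conflicts with the unit clause (p2).
Both values of p1 lead to a conflict.
That branch fails; take p3 = 0 instead.
Suppose p1 = 0.
The clause (~p4) is unit, so p4 = 0.
The clause (~p2) is unit, so p2 = 0.
That conflicts with the unit clause (p2).
That branch fails; take p1 = 1 instead.
The clause (~p2) is unit, so p2 = 0.
That conflicts with the unit clause (p2).
Both values of p1 lead to a conflict.
Both values of p3 lead to a conflict.

UNSATISFIABLE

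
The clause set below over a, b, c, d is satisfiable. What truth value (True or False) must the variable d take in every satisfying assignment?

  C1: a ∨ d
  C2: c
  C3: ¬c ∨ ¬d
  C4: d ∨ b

Suppose d = True.
From the singleton clause (c), c = True.
Now (¬c) is unsatisfied and unit — conflict.
So every satisfying assignment has d = False.

False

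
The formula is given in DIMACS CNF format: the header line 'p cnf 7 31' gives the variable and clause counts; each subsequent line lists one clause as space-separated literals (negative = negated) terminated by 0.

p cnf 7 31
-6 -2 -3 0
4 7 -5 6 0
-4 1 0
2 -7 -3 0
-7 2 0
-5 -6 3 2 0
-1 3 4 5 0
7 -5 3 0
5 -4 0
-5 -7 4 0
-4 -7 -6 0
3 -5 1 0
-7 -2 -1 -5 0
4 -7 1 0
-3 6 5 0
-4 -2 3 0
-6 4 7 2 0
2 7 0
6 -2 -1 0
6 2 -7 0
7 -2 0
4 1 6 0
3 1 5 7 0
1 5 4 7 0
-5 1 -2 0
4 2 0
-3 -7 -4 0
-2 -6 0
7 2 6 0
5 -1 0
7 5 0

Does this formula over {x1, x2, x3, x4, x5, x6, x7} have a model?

No

Try x4 = False.
(x2) alone gives x2 = True.
(x7) alone gives x7 = True.
(¬x5) alone gives x5 = False.
(x1) alone gives x1 = True.
But (¬x1) is also a unit clause — contradiction.
Undo x4 and try x4 = True.
(x1) alone gives x1 = True.
(x5) alone gives x5 = True.
Try x7 = False.
(x3) alone gives x3 = True.
(x2) alone gives x2 = True.
But (¬x2) is also a unit clause — contradiction.
Undo x7 and try x7 = True.
(x2) alone gives x2 = True.
But (¬x2) is also a unit clause — contradiction.
Neither x7 = True nor x7 = False works.
Neither x4 = True nor x4 = False works.
No assignment satisfies every clause.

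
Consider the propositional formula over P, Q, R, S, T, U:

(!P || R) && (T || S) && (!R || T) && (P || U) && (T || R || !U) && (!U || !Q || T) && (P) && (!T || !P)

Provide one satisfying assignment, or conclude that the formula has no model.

Unit clause (P) forces P = true.
Unit clause (R) forces R = true.
Unit clause (T) forces T = true.
But (!T) is also a unit clause — contradiction.

UNSATISFIABLE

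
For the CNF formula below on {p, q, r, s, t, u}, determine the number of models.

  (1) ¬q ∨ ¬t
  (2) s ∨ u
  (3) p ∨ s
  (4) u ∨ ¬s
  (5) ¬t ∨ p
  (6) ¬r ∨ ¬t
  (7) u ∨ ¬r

14

There are 2^6 = 64 truth assignments over (p, q, r, s, t, u).
Split on q. With q = True, the clauses containing q are satisfied and ¬q drops from the rest; 6 of the 2^5 = 32 assignments to the other variables satisfy what remains.
With q = False, by the same count on the reduced clause set, 8 assignments work.
(One model: p=F, q=F, r=F, s=T, t=F, u=T.)
Total: 6 + 8 = 14.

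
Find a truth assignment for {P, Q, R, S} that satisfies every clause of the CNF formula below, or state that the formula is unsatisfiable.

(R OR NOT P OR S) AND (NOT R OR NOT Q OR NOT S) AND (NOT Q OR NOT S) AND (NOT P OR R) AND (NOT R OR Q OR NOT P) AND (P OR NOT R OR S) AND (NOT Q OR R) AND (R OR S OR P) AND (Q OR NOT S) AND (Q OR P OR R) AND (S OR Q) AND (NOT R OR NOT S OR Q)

Try Q = true.
The clause (NOT S) is unit, so S = false.
The clause (R) is unit, so R = true.
The clause (P) is unit, so P = true.
Every clause now holds.

P=true, Q=true, R=true, S=false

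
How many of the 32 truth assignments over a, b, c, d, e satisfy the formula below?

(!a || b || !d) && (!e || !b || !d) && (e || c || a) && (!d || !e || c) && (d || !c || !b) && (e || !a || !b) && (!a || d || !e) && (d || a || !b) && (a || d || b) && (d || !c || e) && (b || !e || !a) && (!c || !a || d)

There are 2^5 = 32 truth assignments over (a, b, c, d, e).
Split on b. With b = true, the clauses containing b are satisfied and !b drops from the rest; 1 of the 2^4 = 16 assignments to the other variables satisfy what remains.
With b = false, by the same count on the reduced clause set, 3 assignments work.
(One model: a=F, b=F, c=T, d=T, e=F.)
Total: 1 + 3 = 4.

4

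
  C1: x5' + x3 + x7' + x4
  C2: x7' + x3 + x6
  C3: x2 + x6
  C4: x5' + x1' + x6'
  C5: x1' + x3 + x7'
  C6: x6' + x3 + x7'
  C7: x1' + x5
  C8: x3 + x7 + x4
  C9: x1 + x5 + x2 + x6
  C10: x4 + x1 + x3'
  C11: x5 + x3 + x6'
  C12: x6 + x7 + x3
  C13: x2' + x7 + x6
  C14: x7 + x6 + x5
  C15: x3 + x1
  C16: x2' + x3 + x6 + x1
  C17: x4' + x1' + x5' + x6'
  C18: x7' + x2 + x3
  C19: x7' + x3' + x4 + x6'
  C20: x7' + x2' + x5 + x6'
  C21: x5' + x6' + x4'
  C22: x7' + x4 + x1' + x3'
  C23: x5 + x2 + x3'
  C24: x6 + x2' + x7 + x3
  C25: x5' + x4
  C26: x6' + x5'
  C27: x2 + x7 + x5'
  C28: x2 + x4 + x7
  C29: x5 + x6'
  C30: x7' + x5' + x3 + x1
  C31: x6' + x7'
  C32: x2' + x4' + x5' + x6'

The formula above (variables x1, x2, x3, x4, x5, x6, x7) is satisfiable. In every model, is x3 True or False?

True

Suppose x3 = 0.
(x1) alone gives x1 = 1.
(x7') alone gives x7 = 0.
(x5) alone gives x5 = 1.
(x6') alone gives x6 = 0.
Now (x6) is unsatisfied and unit — conflict.
So every satisfying assignment has x3 = True.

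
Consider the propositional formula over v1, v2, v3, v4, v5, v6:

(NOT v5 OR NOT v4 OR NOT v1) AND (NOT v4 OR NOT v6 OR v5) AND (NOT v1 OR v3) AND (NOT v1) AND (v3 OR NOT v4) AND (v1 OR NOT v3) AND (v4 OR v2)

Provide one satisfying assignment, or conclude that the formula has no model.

From the singleton clause (NOT v1), v1 = false.
From the singleton clause (NOT v3), v3 = false.
From the singleton clause (NOT v4), v4 = false.
From the singleton clause (v2), v2 = true.
All clauses hold; v5, v6 can take either value.

v1=false,  v2=true,  v3=false,  v4=false,  v5=true,  v6=true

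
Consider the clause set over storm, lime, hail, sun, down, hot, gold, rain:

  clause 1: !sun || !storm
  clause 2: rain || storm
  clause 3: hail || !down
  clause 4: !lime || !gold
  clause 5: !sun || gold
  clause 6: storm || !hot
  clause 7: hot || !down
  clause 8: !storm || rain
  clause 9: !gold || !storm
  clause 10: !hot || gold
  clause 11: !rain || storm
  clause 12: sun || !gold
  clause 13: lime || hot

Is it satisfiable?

Satisfiable

Case sun = false:
The clause (!gold) is unit, so gold = false.
The clause (!hot) is unit, so hot = false.
The clause (!down) is unit, so down = false.
The clause (lime) is unit, so lime = true.
Case rain = true:
The clause (storm) is unit, so storm = true.
No clause remains; hail is free.
A satisfying assignment: storm: true,  lime: true,  hail: true,  sun: false,  down: false,  hot: false,  gold: false,  rain: true.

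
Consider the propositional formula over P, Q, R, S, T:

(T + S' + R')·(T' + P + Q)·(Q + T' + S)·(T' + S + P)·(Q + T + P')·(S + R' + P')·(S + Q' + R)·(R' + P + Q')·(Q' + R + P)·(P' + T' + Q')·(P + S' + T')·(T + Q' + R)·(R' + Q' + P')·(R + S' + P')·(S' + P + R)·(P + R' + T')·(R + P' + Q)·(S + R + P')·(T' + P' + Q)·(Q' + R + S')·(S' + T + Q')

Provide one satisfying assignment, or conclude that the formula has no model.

Suppose T = 0.
Suppose S = 0.
Suppose Q = 0.
The clause (P') is unit, so P = 0.
No clause remains; R is free.

P=0, Q=0, R=1, S=0, T=0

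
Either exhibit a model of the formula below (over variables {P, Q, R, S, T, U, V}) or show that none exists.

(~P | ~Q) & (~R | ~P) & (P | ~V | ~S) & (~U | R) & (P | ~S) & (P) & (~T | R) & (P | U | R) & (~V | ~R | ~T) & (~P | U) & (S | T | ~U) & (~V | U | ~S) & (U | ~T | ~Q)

UNSATISFIABLE

From the singleton clause (P), P = 1.
From the singleton clause (~Q), Q = 0.
From the singleton clause (~R), R = 0.
From the singleton clause (~U), U = 0.
Now (U) is unsatisfied and unit — conflict.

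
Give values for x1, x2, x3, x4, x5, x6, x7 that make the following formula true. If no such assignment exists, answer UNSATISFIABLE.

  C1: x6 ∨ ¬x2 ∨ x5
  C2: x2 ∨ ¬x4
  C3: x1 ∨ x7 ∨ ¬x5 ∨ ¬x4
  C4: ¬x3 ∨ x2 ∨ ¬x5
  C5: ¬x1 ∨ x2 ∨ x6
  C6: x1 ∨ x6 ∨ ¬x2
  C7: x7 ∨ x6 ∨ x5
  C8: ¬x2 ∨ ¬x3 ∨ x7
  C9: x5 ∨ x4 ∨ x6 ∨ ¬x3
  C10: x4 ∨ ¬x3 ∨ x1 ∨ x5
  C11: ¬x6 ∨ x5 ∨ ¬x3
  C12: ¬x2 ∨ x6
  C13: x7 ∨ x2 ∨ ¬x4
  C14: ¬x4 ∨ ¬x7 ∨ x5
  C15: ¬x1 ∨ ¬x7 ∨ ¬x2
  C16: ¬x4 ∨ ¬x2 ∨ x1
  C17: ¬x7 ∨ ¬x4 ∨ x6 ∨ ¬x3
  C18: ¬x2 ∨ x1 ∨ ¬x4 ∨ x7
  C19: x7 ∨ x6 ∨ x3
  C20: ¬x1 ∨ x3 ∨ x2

Suppose x2 = True.
The clause (x6) is unit, so x6 = True.
Suppose x3 = False.
Suppose x1 = True.
The clause (¬x7) is unit, so x7 = False.
Every clause is now satisfied; x4, x5 are unconstrained.

x1=True, x2=True, x3=False, x4=False, x5=False, x6=True, x7=False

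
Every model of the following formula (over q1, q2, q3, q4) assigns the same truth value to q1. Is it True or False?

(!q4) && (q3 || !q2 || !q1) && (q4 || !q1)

Suppose q1 = true.
Unit clause (!q4) forces q4 = false.
That conflicts with the unit clause (q4).
So every satisfying assignment has q1 = False.

False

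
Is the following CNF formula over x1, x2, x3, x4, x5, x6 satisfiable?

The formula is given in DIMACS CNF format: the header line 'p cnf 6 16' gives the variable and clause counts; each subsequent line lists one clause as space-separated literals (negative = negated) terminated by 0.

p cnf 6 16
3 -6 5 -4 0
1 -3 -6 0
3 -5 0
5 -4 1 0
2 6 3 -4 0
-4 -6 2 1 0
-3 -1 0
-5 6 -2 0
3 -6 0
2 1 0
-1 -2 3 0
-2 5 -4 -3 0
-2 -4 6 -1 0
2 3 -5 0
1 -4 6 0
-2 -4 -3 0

Satisfiable

Case x3 = False:
(¬x5) alone gives x5 = False.
(¬x6) alone gives x6 = False.
Case x4 = False:
Case x2 = True:
(¬x1) alone gives x1 = False.
This assignment satisfies each clause.
A satisfying assignment: x1 ↦ False, x2 ↦ True, x3 ↦ False, x4 ↦ False, x5 ↦ False, x6 ↦ False.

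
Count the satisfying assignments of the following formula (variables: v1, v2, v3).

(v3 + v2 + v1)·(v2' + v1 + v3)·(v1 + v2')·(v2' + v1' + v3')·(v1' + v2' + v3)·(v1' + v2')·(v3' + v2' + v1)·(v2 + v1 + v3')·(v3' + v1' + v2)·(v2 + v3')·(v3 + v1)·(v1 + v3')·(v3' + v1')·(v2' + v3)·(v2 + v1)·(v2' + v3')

1

There are 2^3 = 8 truth assignments over (v1, v2, v3).
Check each against the 16 clauses (columns in the order v1, v2, v3):
  F F F  ✗ fails (v3 + v2 + v1)
  F F T  ✗ fails (v2 + v1 + v3')
  F T F  ✗ fails (v2' + v1 + v3)
  F T T  ✗ fails (v1 + v2')
  T F F  ✓ satisfies all
  T F T  ✗ fails (v3' + v1' + v2)
  T T F  ✗ fails (v1' + v2' + v3)
  T T T  ✗ fails (v2' + v1' + v3')
1 of the 8 rows is a model.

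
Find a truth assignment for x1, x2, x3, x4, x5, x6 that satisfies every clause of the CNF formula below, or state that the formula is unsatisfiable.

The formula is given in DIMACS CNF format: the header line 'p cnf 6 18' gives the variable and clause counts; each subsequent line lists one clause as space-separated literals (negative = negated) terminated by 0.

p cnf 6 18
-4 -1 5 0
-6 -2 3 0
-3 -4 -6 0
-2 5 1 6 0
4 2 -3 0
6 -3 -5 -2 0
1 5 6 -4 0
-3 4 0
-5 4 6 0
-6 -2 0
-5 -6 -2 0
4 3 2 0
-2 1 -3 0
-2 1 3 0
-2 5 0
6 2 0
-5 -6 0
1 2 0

Suppose x3 = False.
Suppose x6 = False.
Unit clause (x2) forces x2 = True.
Unit clause (x1) forces x1 = True.
Unit clause (x5) forces x5 = True.
Unit clause (x4) forces x4 = True.
This assignment satisfies each clause.

x1=True,  x2=True,  x3=False,  x4=True,  x5=True,  x6=False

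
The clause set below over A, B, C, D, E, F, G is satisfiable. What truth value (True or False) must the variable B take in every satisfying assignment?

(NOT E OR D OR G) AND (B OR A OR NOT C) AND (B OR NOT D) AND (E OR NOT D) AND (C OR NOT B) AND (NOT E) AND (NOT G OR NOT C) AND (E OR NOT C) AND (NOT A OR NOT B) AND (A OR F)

Suppose B = true.
Unit clause (C) forces C = true.
Unit clause (NOT E) forces E = false.
That conflicts with the unit clause (E).
So every satisfying assignment has B = False.

False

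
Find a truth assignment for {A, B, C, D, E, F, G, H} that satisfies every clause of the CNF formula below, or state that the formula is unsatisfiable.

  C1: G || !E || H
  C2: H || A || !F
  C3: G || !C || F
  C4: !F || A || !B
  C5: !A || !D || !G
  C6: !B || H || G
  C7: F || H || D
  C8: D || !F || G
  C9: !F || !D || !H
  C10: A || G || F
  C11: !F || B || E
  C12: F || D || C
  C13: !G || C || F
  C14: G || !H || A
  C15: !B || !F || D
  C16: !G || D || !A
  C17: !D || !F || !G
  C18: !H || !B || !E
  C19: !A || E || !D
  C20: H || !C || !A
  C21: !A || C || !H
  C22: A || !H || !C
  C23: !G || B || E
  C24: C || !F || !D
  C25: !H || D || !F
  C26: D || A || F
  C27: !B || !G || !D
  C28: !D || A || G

A: false,  B: false,  C: true,  D: true,  E: true,  F: false,  G: true,  H: false

Suppose G = true.
Suppose A = false.
Suppose H = false.
(!F) alone gives F = false.
(D) alone gives D = true.
(C) alone gives C = true.
(!B) alone gives B = false.
(E) alone gives E = true.
This assignment satisfies each clause.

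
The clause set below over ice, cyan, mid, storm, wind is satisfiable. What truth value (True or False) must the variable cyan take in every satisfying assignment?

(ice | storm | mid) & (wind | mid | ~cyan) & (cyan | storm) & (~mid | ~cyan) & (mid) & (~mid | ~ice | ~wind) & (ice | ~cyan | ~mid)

Suppose cyan = 1.
(~mid) alone gives mid = 0.
But (mid) is also a unit clause — contradiction.
So every satisfying assignment has cyan = False.

False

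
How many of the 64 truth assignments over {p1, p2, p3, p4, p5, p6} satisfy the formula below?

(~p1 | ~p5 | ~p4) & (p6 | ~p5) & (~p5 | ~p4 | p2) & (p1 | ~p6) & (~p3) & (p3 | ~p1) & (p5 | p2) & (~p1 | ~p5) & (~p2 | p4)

There are 2^6 = 64 truth assignments over (p1, p2, p3, p4, p5, p6).
Split on p1. With p1 = 1, the clauses containing p1 are satisfied and ~p1 drops from the rest; 0 of the 2^5 = 32 assignments to the other variables satisfy what remains.
With p1 = 0, by the same count on the reduced clause set, 1 assignment works.
(One model: p1=F, p2=T, p3=F, p4=T, p5=F, p6=F.)
Total: 0 + 1 = 1.

1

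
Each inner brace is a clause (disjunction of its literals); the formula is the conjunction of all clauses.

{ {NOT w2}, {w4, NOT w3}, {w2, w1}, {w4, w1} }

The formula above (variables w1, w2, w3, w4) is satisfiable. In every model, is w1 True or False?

True

Suppose w1 = false.
The clause (NOT w2) is unit, so w2 = false.
But (w2) is also a unit clause — contradiction.
So every satisfying assignment has w1 = True.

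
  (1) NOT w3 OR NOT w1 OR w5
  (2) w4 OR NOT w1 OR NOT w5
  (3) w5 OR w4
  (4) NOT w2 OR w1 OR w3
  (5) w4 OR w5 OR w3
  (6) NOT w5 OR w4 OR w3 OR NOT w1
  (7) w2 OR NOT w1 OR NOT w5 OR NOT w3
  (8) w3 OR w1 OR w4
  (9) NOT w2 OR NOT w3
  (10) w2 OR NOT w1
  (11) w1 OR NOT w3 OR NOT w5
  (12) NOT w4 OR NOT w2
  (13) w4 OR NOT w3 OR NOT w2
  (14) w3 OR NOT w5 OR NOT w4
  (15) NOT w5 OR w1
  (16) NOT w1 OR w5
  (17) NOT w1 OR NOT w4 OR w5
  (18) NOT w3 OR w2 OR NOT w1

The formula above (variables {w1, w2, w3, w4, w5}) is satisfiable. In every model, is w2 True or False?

False

Suppose w2 = true.
The clause (NOT w3) is unit, so w3 = false.
The clause (w1) is unit, so w1 = true.
The clause (NOT w4) is unit, so w4 = false.
The clause (NOT w5) is unit, so w5 = false.
But (w5) is also a unit clause — contradiction.
So every satisfying assignment has w2 = False.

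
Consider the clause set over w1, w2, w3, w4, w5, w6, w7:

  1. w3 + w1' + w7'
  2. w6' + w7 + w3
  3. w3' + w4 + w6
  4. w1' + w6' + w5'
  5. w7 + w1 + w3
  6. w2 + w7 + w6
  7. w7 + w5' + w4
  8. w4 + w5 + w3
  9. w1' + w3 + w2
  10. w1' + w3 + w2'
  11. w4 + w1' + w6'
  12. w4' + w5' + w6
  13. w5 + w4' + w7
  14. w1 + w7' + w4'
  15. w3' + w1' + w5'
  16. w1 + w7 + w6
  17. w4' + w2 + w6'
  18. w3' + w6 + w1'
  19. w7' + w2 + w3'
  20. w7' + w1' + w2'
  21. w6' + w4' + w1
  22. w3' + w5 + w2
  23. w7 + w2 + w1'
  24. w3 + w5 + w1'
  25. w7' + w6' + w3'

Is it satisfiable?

Yes, satisfiable

Branch on w3: set w3 = 1.
Branch on w4: set w4 = 0.
From the singleton clause (w6), w6 = 1.
From the singleton clause (w1'), w1 = 0.
From the singleton clause (w7'), w7 = 0.
From the singleton clause (w5'), w5 = 0.
From the singleton clause (w2), w2 = 1.
This assignment satisfies each clause.
A satisfying assignment: w1=0; w2=1; w3=1; w4=0; w5=0; w6=1; w7=0.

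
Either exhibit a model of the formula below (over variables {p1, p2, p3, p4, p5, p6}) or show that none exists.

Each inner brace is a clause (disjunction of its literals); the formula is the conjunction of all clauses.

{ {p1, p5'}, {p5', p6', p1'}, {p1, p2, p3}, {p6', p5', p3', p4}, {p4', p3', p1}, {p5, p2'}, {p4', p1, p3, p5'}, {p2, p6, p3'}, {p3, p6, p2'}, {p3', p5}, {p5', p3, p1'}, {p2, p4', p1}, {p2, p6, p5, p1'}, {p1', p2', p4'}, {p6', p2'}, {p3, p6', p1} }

p1=1, p2=1, p3=1, p4=0, p5=1, p6=0

Case p1 = 1:
Case p5 = 1:
(p6') alone gives p6 = 0.
(p3) alone gives p3 = 1.
(p2) alone gives p2 = 1.
(p4') alone gives p4 = 0.
All clauses are satisfied.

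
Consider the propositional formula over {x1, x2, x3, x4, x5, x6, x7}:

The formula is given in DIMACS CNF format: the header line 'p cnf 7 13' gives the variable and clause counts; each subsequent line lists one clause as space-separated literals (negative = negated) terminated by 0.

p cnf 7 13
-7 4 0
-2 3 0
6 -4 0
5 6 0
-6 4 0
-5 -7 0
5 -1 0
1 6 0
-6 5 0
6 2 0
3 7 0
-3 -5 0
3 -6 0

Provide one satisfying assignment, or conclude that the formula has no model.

UNSATISFIABLE

Try x7 = False.
(x3) alone gives x3 = True.
(¬x5) alone gives x5 = False.
(x6) alone gives x6 = True.
Now (¬x6) is unsatisfied and unit — conflict.
That branch fails; take x7 = True instead.
(x4) alone gives x4 = True.
(x6) alone gives x6 = True.
(¬x5) alone gives x5 = False.
Now (x5) is unsatisfied and unit — conflict.
Neither x7 = True nor x7 = False works.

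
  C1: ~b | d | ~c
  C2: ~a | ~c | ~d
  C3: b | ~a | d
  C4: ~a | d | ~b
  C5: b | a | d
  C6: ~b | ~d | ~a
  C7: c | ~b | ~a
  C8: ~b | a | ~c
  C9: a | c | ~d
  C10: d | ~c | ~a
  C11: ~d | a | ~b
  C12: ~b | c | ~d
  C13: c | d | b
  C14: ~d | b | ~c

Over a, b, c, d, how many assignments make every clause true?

2

There are 2^4 = 16 truth assignments over (a, b, c, d).
Check each against the 14 clauses (columns in the order a, b, c, d):
  F F F F  ✗ fails (b | a | d)
  F F F T  ✗ fails (a | c | ~d)
  F F T F  ✗ fails (b | a | d)
  F F T T  ✗ fails (~d | b | ~c)
  F T F F  ✓ satisfies all
  F T F T  ✗ fails (a | c | ~d)
  F T T F  ✗ fails (~b | d | ~c)
  F T T T  ✗ fails (~b | a | ~c)
  T F F F  ✗ fails (b | ~a | d)
  T F F T  ✓ satisfies all
  T F T F  ✗ fails (b | ~a | d)
  T F T T  ✗ fails (~a | ~c | ~d)
  T T F F  ✗ fails (~a | d | ~b)
  T T F T  ✗ fails (~b | ~d | ~a)
  T T T F  ✗ fails (~b | d | ~c)
  T T T T  ✗ fails (~a | ~c | ~d)
2 of the 16 rows are models.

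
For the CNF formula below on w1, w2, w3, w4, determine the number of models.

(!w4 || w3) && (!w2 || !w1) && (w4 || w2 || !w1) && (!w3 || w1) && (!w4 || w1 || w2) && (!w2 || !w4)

3

There are 2^4 = 16 truth assignments over (w1, w2, w3, w4).
Split on w2. With w2 = true, the clauses containing w2 are satisfied and !w2 drops from the rest; 1 of the 2^3 = 8 assignments to the other variables satisfy what remains.
With w2 = false, by the same count on the reduced clause set, 2 assignments work.
Total: 1 + 2 = 3.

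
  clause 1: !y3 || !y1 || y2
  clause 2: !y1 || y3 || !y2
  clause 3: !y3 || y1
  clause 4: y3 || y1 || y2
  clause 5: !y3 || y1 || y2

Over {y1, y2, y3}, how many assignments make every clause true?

3

There are 2^3 = 8 truth assignments over (y1, y2, y3).
Split on y1. With y1 = true, the clauses containing y1 are satisfied and !y1 drops from the rest; 2 of the 2^2 = 4 assignments to the other variables satisfy what remains.
With y1 = false, by the same count on the reduced clause set, 1 assignment works.
(One model: y1=F, y2=T, y3=F.)
Total: 2 + 1 = 3.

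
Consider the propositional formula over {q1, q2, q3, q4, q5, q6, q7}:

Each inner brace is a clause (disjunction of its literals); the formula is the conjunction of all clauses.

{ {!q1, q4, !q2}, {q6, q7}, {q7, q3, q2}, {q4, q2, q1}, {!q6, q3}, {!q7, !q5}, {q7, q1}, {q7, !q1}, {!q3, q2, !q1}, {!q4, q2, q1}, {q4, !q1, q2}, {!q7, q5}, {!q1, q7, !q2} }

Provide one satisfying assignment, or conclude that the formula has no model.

UNSATISFIABLE

Case q6 = true:
From the singleton clause (q3), q3 = true.
Case q7 = false:
From the singleton clause (q1), q1 = true.
Now (!q1) is unsatisfied and unit — conflict.
So q7 must be the other value — set q7 = true.
From the singleton clause (!q5), q5 = false.
Now (q5) is unsatisfied and unit — conflict.
Either choice for q7 ends in contradiction.
So q6 must be the other value — set q6 = false.
From the singleton clause (q7), q7 = true.
From the singleton clause (!q5), q5 = false.
Now (q5) is unsatisfied and unit — conflict.
Either choice for q6 ends in contradiction.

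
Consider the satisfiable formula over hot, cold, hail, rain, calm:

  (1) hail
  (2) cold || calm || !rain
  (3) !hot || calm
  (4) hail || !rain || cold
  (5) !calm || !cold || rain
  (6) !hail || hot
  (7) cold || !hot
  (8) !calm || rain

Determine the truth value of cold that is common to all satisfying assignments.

Suppose cold = false.
Unit clause (hail) forces hail = true.
Unit clause (hot) forces hot = true.
Now (!hot) is unsatisfied and unit — conflict.
So every satisfying assignment has cold = True.

True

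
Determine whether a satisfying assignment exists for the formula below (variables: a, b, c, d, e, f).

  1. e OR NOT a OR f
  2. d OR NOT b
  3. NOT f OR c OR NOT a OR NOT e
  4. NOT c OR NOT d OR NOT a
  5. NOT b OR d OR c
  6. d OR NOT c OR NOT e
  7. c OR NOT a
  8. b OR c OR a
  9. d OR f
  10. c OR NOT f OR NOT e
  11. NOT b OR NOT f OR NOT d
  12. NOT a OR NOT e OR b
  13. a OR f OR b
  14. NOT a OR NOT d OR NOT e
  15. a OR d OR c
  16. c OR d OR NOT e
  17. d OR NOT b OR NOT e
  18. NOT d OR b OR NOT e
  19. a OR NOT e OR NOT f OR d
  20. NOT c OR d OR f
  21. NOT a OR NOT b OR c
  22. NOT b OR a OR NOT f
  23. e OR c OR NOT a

Case d = true:
Case c = true:
The clause (NOT a) is unit, so a = false.
Case b = true:
The clause (NOT f) is unit, so f = false.
Every clause is now satisfied; e is unconstrained.
A satisfying assignment: a ↦ false; b ↦ true; c ↦ true; d ↦ true; e ↦ false; f ↦ false.

Satisfiable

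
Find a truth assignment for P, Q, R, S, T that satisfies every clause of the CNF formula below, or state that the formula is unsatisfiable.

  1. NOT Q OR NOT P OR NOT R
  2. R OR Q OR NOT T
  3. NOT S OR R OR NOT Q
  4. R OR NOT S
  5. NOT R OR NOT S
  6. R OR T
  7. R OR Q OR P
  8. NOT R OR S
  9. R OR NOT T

Try R = true.
(NOT S) alone gives S = false.
Now (S) is unsatisfied and unit — conflict.
So R must be the other value — set R = false.
(NOT S) alone gives S = false.
(T) alone gives T = true.
Now (NOT T) is unsatisfied and unit — conflict.
Both values of R lead to a conflict.

UNSATISFIABLE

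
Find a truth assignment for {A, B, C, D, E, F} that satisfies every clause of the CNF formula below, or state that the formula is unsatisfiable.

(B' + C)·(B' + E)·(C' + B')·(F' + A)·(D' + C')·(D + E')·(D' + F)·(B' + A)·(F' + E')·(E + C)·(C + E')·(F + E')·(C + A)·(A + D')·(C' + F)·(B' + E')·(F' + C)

Case B = 0:
Case F = 1:
From the singleton clause (A), A = 1.
From the singleton clause (E'), E = 0.
From the singleton clause (C), C = 1.
From the singleton clause (D'), D = 0.
All clauses are satisfied.

A ↦ 1, B ↦ 0, C ↦ 1, D ↦ 0, E ↦ 0, F ↦ 1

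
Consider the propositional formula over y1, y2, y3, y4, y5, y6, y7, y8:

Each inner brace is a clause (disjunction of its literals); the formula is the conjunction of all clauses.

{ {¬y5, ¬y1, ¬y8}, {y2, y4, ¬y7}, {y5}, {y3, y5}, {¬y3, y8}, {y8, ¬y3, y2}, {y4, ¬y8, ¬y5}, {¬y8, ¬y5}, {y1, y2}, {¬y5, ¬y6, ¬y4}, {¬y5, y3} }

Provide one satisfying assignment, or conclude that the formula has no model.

UNSATISFIABLE

From the singleton clause (y5), y5 = True.
From the singleton clause (¬y8), y8 = False.
From the singleton clause (¬y3), y3 = False.
Now (y3) is unsatisfied and unit — conflict.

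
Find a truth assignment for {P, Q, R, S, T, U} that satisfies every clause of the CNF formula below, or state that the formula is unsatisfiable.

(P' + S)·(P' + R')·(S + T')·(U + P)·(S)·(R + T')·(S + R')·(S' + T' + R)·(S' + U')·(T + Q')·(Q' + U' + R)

Unit clause (S) forces S = 1.
Unit clause (U') forces U = 0.
Unit clause (P) forces P = 1.
Unit clause (R') forces R = 0.
Unit clause (T') forces T = 0.
Unit clause (Q') forces Q = 0.
This assignment satisfies each clause.

P: 1, Q: 0, R: 0, S: 1, T: 0, U: 0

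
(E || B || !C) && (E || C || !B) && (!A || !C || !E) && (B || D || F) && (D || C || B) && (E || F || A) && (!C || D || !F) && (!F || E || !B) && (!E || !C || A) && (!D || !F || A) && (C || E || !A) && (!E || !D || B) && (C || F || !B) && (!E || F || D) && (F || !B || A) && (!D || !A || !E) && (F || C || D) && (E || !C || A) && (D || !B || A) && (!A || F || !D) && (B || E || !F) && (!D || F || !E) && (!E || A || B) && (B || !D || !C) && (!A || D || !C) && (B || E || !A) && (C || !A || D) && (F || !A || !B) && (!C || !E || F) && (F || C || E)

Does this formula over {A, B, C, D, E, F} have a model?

Suppose E = true.
Suppose A = false.
Unit clause (!C) forces C = false.
Unit clause (B) forces B = true.
Unit clause (F) forces F = true.
Unit clause (!D) forces D = false.
Now (D) is unsatisfied and unit — conflict.
So A must be the other value — set A = true.
Unit clause (!C) forces C = false.
Unit clause (!D) forces D = false.
Now (D) is unsatisfied and unit — conflict.
Both values of A lead to a conflict.
So E must be the other value — set E = false.
Suppose B = true.
Unit clause (C) forces C = true.
Unit clause (!F) forces F = false.
Unit clause (A) forces A = true.
Now (!A) is unsatisfied and unit — conflict.
So B must be the other value — set B = false.
Unit clause (!C) forces C = false.
Unit clause (D) forces D = true.
Unit clause (!A) forces A = false.
Unit clause (F) forces F = true.
Now (!F) is unsatisfied and unit — conflict.
Both values of B lead to a conflict.
Both values of E lead to a conflict.
No assignment satisfies every clause.

Unsatisfiable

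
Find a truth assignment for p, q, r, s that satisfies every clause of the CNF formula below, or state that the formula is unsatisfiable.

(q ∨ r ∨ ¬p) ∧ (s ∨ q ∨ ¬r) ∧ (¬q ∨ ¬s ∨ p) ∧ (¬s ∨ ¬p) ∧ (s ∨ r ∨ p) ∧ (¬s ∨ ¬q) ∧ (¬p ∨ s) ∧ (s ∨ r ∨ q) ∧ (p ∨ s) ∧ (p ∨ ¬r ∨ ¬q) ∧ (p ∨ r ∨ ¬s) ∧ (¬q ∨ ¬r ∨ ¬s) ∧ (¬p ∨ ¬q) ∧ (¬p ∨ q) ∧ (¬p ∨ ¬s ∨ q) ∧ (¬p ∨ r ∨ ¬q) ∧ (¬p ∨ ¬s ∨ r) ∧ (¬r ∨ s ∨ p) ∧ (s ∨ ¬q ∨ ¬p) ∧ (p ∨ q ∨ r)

p=False; q=False; r=True; s=True

Suppose s = True.
(¬p) alone gives p = False.
(¬q) alone gives q = False.
(r) alone gives r = True.
All clauses are satisfied.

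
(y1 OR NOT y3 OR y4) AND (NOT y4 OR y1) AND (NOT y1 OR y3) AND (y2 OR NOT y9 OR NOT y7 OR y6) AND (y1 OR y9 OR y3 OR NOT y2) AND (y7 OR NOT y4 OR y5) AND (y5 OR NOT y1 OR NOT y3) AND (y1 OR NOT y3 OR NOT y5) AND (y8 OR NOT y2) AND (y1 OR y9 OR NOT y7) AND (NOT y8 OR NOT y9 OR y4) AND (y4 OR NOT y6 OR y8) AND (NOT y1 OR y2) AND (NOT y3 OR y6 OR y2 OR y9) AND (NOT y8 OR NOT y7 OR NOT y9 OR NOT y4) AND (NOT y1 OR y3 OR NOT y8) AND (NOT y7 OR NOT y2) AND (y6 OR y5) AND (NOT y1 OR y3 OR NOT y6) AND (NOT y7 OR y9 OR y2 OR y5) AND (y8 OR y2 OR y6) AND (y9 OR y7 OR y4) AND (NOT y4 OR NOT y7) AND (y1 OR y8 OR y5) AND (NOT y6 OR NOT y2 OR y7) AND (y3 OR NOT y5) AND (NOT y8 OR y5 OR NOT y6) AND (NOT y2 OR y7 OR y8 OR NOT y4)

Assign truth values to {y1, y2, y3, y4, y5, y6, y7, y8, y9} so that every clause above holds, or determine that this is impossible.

Branch on y4: set y4 = true.
From the singleton clause (y1), y1 = true.
From the singleton clause (y3), y3 = true.
From the singleton clause (y5), y5 = true.
From the singleton clause (y2), y2 = true.
From the singleton clause (y8), y8 = true.
From the singleton clause (NOT y7), y7 = false.
From the singleton clause (NOT y6), y6 = false.
No clause remains; y9 is free.

y1=true, y2=true, y3=true, y4=true, y5=true, y6=false, y7=false, y8=true, y9=true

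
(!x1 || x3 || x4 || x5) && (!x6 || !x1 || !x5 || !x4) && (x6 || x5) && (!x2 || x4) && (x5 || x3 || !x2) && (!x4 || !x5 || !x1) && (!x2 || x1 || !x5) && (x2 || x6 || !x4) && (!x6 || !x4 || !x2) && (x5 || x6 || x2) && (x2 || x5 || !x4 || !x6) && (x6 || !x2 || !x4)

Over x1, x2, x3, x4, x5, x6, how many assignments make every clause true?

There are 2^6 = 64 truth assignments over (x1, x2, x3, x4, x5, x6).
Split on x1. With x1 = true, the clauses containing x1 are satisfied and !x1 drops from the rest; 5 of the 2^5 = 32 assignments to the other variables satisfy what remains.
With x1 = false, by the same count on the reduced clause set, 8 assignments work.
Total: 5 + 8 = 13.

13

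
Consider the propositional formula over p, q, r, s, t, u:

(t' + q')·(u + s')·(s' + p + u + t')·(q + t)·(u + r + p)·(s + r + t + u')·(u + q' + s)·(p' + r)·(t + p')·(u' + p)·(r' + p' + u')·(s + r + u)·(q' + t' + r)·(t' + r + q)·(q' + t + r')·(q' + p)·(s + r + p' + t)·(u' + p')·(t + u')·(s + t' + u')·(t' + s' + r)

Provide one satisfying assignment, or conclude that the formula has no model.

p: 0; q: 0; r: 1; s: 0; t: 1; u: 0

Try t = 1.
(q') alone gives q = 0.
(r) alone gives r = 1.
Try u = 0.
(s') alone gives s = 0.
All clauses hold; p can take either value.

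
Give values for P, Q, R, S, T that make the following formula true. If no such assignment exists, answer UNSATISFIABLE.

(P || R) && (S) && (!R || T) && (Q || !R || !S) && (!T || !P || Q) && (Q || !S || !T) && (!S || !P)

P ↦ false, Q ↦ true, R ↦ true, S ↦ true, T ↦ true

From the singleton clause (S), S = true.
From the singleton clause (!P), P = false.
From the singleton clause (R), R = true.
From the singleton clause (T), T = true.
From the singleton clause (Q), Q = true.
This assignment satisfies each clause.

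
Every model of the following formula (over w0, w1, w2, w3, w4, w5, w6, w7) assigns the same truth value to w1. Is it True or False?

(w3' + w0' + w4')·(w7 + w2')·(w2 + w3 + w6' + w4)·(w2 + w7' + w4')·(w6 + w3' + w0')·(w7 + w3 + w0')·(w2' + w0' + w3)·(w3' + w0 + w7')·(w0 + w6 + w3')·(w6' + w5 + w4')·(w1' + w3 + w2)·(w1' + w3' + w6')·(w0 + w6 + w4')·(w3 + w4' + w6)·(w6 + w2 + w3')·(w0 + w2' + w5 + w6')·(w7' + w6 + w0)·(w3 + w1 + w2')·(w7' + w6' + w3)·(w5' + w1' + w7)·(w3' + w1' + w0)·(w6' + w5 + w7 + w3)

False

Suppose w1 = 1.
Suppose w7 = 1.
Suppose w2 = 1.
Suppose w0 = 0.
The clause (w3') is unit, so w3 = 0.
The clause (w6) is unit, so w6 = 1.
That conflicts with the unit clause (w6').
Backtrack on w0: now try w0 = 1.
The clause (w3) is unit, so w3 = 1.
The clause (w4') is unit, so w4 = 0.
The clause (w6) is unit, so w6 = 1.
That conflicts with the unit clause (w6').
Either choice for w0 ends in contradiction.
Backtrack on w2: now try w2 = 0.
The clause (w4') is unit, so w4 = 0.
The clause (w3) is unit, so w3 = 1.
The clause (w0) is unit, so w0 = 1.
The clause (w6) is unit, so w6 = 1.
That conflicts with the unit clause (w6').
Either choice for w2 ends in contradiction.
Backtrack on w7: now try w7 = 0.
The clause (w2') is unit, so w2 = 0.
The clause (w3) is unit, so w3 = 1.
The clause (w6') is unit, so w6 = 0.
That conflicts with the unit clause (w6).
Either choice for w7 ends in contradiction.
So every satisfying assignment has w1 = False.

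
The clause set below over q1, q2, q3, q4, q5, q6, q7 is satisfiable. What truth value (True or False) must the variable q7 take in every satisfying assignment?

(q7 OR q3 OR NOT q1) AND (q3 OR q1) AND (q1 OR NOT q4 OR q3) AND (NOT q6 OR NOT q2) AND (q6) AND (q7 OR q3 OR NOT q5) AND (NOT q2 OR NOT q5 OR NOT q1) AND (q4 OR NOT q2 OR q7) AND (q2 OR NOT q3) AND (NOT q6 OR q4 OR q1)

Suppose q7 = false.
(q6) alone gives q6 = true.
(NOT q2) alone gives q2 = false.
(NOT q3) alone gives q3 = false.
(NOT q1) alone gives q1 = false.
But (q1) is also a unit clause — contradiction.
So every satisfying assignment has q7 = True.

True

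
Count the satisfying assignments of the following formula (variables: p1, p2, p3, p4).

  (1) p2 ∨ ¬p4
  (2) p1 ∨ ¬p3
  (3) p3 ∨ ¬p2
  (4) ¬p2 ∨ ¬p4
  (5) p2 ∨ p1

3

There are 2^4 = 16 truth assignments over (p1, p2, p3, p4).
Check each against the 5 clauses (columns in the order p1, p2, p3, p4):
  F F F F  ✗ fails (p2 ∨ p1)
  F F F T  ✗ fails (p2 ∨ ¬p4)
  F F T F  ✗ fails (p1 ∨ ¬p3)
  F F T T  ✗ fails (p2 ∨ ¬p4)
  F T F F  ✗ fails (p3 ∨ ¬p2)
  F T F T  ✗ fails (p3 ∨ ¬p2)
  F T T F  ✗ fails (p1 ∨ ¬p3)
  F T T T  ✗ fails (p1 ∨ ¬p3)
  T F F F  ✓ satisfies all
  T F F T  ✗ fails (p2 ∨ ¬p4)
  T F T F  ✓ satisfies all
  T F T T  ✗ fails (p2 ∨ ¬p4)
  T T F F  ✗ fails (p3 ∨ ¬p2)
  T T F T  ✗ fails (p3 ∨ ¬p2)
  T T T F  ✓ satisfies all
  T T T T  ✗ fails (¬p2 ∨ ¬p4)
3 of the 16 rows are models.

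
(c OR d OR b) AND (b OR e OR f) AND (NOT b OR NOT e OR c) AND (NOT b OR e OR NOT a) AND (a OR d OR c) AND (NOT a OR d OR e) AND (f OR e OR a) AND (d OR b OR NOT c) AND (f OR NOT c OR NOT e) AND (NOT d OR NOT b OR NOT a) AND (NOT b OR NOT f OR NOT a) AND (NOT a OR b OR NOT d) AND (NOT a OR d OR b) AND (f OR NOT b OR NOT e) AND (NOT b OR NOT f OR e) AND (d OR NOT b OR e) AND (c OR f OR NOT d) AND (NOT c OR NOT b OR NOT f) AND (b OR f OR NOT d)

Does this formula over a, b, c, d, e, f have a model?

Yes

Case c = false:
Case d = true:
Unit clause (f) forces f = true.
Case b = false:
Unit clause (NOT a) forces a = false.
No clause remains; e is free.
A satisfying assignment: a ↦ false, b ↦ false, c ↦ false, d ↦ true, e ↦ true, f ↦ true.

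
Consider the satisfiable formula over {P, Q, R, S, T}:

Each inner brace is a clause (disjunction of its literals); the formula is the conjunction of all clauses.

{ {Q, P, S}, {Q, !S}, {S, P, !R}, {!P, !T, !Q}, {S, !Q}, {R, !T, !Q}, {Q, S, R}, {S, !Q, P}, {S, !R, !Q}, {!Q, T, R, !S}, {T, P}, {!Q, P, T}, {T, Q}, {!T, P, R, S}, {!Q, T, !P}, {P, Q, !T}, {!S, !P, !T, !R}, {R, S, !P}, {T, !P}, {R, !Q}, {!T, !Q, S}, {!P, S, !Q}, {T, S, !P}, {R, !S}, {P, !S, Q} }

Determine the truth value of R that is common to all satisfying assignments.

Suppose R = false.
From the singleton clause (!Q), Q = false.
From the singleton clause (!S), S = false.
Now (S) is unsatisfied and unit — conflict.
So every satisfying assignment has R = True.

True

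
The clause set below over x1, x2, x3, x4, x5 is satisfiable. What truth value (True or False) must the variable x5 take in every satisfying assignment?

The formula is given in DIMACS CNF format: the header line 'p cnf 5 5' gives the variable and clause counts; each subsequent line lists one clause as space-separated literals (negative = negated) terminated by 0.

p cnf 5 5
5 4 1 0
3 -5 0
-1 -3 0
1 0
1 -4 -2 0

False

Suppose x5 = True.
From the singleton clause (x3), x3 = True.
From the singleton clause (¬x1), x1 = False.
But (x1) is also a unit clause — contradiction.
So every satisfying assignment has x5 = False.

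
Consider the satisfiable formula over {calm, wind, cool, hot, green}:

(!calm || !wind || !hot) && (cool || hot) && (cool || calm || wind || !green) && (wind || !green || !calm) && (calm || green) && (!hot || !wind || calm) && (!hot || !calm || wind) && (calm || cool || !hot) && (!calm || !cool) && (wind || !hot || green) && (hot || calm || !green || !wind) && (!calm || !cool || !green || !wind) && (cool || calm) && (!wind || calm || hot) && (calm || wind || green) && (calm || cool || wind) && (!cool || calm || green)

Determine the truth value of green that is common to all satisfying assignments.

True

Suppose green = false.
From the singleton clause (calm), calm = true.
From the singleton clause (!cool), cool = false.
From the singleton clause (hot), hot = true.
From the singleton clause (!wind), wind = false.
But (wind) is also a unit clause — contradiction.
So every satisfying assignment has green = True.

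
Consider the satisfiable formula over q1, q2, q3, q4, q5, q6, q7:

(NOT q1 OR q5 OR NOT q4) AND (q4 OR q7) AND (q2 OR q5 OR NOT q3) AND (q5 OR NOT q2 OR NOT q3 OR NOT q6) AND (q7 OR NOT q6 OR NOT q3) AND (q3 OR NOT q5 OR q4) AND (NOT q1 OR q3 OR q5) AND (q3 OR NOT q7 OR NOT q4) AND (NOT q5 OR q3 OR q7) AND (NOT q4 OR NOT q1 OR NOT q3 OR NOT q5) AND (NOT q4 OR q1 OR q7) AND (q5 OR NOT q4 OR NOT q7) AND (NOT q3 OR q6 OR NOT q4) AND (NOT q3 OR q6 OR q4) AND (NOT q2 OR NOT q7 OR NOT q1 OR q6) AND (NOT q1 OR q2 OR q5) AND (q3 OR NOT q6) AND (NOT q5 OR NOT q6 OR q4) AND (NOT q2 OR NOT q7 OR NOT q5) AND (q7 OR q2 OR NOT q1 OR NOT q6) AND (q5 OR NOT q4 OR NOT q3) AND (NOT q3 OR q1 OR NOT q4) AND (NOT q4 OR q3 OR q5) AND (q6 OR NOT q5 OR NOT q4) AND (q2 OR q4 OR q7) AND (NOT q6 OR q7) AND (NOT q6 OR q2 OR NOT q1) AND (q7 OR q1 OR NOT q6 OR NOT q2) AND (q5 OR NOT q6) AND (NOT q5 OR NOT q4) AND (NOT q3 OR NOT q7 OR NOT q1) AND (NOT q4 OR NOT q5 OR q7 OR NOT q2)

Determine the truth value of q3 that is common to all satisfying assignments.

False

Suppose q3 = true.
Suppose q4 = true.
From the singleton clause (q6), q6 = true.
From the singleton clause (q7), q7 = true.
From the singleton clause (q5), q5 = true.
That conflicts with the unit clause (NOT q5).
Backtrack on q4: now try q4 = false.
From the singleton clause (q7), q7 = true.
From the singleton clause (q6), q6 = true.
From the singleton clause (NOT q5), q5 = false.
That conflicts with the unit clause (q5).
Both values of q4 lead to a conflict.
So every satisfying assignment has q3 = False.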